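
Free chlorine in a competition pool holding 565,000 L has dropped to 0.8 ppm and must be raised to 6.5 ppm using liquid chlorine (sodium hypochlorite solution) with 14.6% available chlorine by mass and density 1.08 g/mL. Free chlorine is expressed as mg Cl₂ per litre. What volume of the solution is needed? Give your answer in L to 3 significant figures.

Chlorine deficit: 6.5 − 0.8 = 5.7 ppm = 5.7 mg/L as Cl₂.
Cl₂ equivalent needed: 5.7 mg/L × 565,000 L = 3,220,000 mg = 3220 g.
Product at 14.6% available chlorine: 3220 / 0.146 = 22,060 g.
Volume at density 1.08 g/mL: 22,060 g ÷ 1.08 g/mL = 20,420 mL.

20.4 L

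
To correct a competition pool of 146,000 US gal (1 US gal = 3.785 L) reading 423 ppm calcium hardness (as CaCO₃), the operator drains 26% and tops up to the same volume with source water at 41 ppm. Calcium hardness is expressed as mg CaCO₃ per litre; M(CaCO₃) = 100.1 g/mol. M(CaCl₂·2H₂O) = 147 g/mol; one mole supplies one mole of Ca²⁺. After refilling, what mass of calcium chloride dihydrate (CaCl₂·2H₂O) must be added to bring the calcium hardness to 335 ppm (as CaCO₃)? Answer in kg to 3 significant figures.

Volume: 146,000 US gal × 3.785 L/gal = 552,610 L.
After draining 26% and refilling: 423 × 0.74 + 41 × 0.26 = 323.68 ppm.
Deficit to target: 335 − 323.68 = 11.32 mg/L.
As CaCO₃: 11.32 mg/L × 552,610 L = 6256 g; ÷ 100.1 = 62.49 mol Ca²⁺.
Mass: 62.49 × 147 = 9186 g.

9.19 kg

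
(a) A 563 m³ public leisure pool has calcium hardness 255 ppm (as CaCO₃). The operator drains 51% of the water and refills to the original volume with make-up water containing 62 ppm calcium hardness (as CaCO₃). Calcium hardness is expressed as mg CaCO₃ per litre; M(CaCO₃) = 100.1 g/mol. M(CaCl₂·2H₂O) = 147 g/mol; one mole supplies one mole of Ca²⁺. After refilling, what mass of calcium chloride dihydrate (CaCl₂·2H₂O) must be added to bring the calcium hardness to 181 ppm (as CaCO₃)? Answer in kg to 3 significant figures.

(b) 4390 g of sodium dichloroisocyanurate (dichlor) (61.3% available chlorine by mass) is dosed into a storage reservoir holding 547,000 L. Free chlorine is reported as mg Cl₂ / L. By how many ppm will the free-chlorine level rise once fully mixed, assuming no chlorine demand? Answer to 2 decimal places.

(a) Volume: 563 m³ = 563,000 L.
(a) After draining 51% and refilling: 255 × 0.49 + 62 × 0.51 = 156.57 ppm.
(a) Deficit to target: 181 − 156.57 = 24.43 mg/L.
(a) As CaCO₃: 24.43 mg/L × 563,000 L = 13,750 g; ÷ 100.1 = 137.4 mol Ca²⁺.
(a) Mass: 137.4 × 147 = 20,200 g.

(b) Available chlorine delivered: 4390 g × 0.613 = 2691 g as Cl₂.
(b) Concentration rise: 2691 g / 547,000 L = 4.92 mg/L = 4.92 ppm.

(a) 20.2 kg; (b) 4.92 ppm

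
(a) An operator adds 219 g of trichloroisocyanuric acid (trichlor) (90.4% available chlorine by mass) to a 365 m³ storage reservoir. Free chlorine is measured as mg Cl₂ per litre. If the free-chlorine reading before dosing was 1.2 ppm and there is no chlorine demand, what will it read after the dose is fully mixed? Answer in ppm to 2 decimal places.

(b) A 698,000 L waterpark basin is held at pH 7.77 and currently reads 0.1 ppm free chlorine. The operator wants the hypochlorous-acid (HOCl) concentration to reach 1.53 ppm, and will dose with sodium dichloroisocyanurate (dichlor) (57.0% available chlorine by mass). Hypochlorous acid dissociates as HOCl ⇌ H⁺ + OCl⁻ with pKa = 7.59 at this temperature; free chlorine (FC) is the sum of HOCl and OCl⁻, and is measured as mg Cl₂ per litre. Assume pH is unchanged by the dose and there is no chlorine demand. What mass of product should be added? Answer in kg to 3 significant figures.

(a) 1.74 ppm; (b) 4.59 kg

(a) Volume: 365 m³ = 365,000 L.
(a) Available chlorine delivered: 219 g × 0.904 = 198 g as Cl₂.
(a) Concentration rise: 198 g / 365,000 L = 0.5424 mg/L = 0.54 ppm.
(a) Final FC: 1.2 + 0.54 = 1.74 ppm.

(b) [OCl⁻]/[HOCl] = 10^(pH − pKa) = 10^(7.77 − 7.59) = 1.514; fraction as HOCl = 1/(1 + 1.514) = 0.3978.
(b) Free chlorine required for 1.53 ppm HOCl: 1.53 / 0.3978 = 3.846 ppm.
(b) FC to add: 3.846 − 0.1 = 3.746 mg/L as Cl₂.
(b) Cl₂ equivalent: 3.746 mg/L × 698,000 L = 2615 g.
(b) Product at 57.0% available Cl: 2615 / 0.57 = 4587 g.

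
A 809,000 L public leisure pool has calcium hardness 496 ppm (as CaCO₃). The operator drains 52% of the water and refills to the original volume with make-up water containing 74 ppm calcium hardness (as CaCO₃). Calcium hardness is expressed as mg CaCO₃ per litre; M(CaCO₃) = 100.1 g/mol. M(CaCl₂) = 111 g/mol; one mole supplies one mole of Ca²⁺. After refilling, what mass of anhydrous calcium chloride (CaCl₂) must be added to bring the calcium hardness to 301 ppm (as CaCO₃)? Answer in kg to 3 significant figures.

21.9 kg

After draining 52% and refilling: 496 × 0.48 + 74 × 0.52 = 276.56 ppm.
Deficit to target: 301 − 276.56 = 24.44 mg/L.
As CaCO₃: 24.44 mg/L × 809,000 L = 19,770 g; ÷ 100.1 = 197.5 mol Ca²⁺.
Mass: 197.5 × 111 = 21,920 g.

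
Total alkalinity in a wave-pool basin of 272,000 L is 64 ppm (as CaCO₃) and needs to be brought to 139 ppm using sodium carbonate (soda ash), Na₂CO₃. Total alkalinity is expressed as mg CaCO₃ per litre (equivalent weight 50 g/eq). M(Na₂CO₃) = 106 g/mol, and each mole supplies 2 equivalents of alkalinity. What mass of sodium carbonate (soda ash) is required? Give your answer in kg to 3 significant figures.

Alkalinity to add: (139 − 64) = 75 mg/L as CaCO₃ × 272,000 L = 20,400 g as CaCO₃.
Equivalents: 20,400 g ÷ 50 g/eq = 408 eq.
Each mole of Na₂CO₃ supplies 2 eq, so 408 / 2 = 204 mol.
Mass: 204 mol × 106 g/mol = 21,620 g.

21.6 kg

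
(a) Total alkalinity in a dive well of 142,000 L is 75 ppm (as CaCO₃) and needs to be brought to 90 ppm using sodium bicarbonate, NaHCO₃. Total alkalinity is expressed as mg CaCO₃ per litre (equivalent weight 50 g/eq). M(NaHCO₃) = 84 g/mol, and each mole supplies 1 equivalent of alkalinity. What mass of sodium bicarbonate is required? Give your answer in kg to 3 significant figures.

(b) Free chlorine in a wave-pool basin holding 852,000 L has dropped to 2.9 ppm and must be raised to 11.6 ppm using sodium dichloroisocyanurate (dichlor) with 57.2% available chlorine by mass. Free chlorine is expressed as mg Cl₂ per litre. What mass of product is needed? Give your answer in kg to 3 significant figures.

(a) 3.58 kg; (b) 13.0 kg

(a) Alkalinity to add: (90 − 75) = 15 mg/L as CaCO₃ × 142,000 L = 2130 g as CaCO₃.
(a) Equivalents: 2130 g ÷ 50 g/eq = 42.6 eq.
(a) NaHCO₃ supplies 1 eq per mole → 42.6 mol.
(a) Mass: 42.6 mol × 84 g/mol = 3578 g.

(b) Chlorine deficit: 11.6 − 2.9 = 8.7 ppm = 8.7 mg/L as Cl₂.
(b) Cl₂ equivalent needed: 8.7 mg/L × 852,000 L = 7,412,000 mg = 7412 g.
(b) Product at 57.2% available chlorine: 7412 / 0.572 = 12,960 g.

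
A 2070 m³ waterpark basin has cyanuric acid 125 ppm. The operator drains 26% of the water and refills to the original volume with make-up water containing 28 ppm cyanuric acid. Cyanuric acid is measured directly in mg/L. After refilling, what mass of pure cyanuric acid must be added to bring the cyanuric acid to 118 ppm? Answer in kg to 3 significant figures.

Volume: 2070 m³ = 2,070,000 L.
After draining 26% and refilling: 125 × 0.74 + 28 × 0.26 = 99.78 ppm.
Deficit to target: 118 − 99.78 = 18.22 mg/L.
Mass: 18.22 mg/L × 2,070,000 L = 37,720 g cyanuric acid.

37.7 kg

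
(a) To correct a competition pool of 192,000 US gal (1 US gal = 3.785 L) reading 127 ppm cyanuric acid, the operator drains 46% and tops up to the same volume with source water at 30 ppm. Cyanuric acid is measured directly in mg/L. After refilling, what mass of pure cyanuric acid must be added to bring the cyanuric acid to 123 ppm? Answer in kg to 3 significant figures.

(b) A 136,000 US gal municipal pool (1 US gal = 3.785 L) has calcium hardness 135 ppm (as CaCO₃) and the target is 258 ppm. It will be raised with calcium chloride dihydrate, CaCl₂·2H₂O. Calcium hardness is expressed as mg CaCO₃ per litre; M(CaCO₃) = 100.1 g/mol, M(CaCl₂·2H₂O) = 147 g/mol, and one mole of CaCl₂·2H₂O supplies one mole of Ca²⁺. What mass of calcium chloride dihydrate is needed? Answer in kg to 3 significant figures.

(a) 29.5 kg; (b) 93.0 kg

(a) Volume: 192,000 US gal × 3.785 L/gal = 726,720 L.
(a) After draining 46% and refilling: 127 × 0.54 + 30 × 0.46 = 82.38 ppm.
(a) Deficit to target: 123 − 82.38 = 40.62 mg/L.
(a) Mass: 40.62 mg/L × 726,720 L = 29,520 g cyanuric acid.

(b) Volume: 136,000 US gal × 3.785 L/gal = 514,760 L.
(b) Hardness to add: (258 − 135) = 123 mg/L as CaCO₃ × 514,760 L = 63,320 g as CaCO₃.
(b) Moles of Ca²⁺ (1 mol Ca²⁺ ≡ 1 mol CaCO₃): 63,320 / 100.1 g/mol = 632.5 mol.
(b) Mass of CaCl₂·2H₂O: 632.5 × 147 = 92,980 g.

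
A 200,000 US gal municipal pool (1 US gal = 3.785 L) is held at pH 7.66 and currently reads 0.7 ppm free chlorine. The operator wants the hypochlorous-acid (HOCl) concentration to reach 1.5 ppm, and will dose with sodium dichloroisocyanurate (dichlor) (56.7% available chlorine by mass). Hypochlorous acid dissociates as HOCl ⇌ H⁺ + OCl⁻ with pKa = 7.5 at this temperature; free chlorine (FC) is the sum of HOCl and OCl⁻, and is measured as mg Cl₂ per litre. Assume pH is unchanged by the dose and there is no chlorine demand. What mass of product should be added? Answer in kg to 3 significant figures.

Volume: 200,000 US gal × 3.785 L/gal = 757,000 L.
[OCl⁻]/[HOCl] = 10^(pH − pKa) = 10^(7.66 − 7.5) = 1.445; fraction as HOCl = 1/(1 + 1.445) = 0.4089.
Free chlorine required for 1.5 ppm HOCl: 1.5 / 0.4089 = 3.668 ppm.
FC to add: 3.668 − 0.7 = 2.968 mg/L as Cl₂.
Cl₂ equivalent: 2.968 mg/L × 757,000 L = 2247 g.
Product at 56.7% available Cl: 2247 / 0.567 = 3963 g.

3.96 kg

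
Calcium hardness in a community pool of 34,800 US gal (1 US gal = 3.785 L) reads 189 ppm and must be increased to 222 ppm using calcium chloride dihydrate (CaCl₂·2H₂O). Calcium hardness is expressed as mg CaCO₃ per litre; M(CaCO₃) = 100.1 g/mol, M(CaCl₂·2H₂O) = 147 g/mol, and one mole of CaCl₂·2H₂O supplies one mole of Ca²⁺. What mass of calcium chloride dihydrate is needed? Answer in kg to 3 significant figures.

Volume: 34,800 US gal × 3.785 L/gal = 131,718 L.
Hardness to add: (222 − 189) = 33 mg/L as CaCO₃ × 131,718 L = 4347 g as CaCO₃.
Moles of Ca²⁺ (1 mol Ca²⁺ ≡ 1 mol CaCO₃): 4347 / 100.1 g/mol = 43.42 mol.
Mass of CaCl₂·2H₂O: 43.42 × 147 = 6383 g.

6.38 kg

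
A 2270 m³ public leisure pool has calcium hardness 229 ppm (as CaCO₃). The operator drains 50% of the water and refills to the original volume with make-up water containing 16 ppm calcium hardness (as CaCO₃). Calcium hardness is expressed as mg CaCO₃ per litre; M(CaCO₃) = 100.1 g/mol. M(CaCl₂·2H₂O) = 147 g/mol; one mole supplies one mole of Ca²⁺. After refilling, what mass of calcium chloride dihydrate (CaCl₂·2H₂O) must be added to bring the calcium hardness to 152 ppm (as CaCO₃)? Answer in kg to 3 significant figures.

98.3 kg

Volume: 2270 m³ = 2,270,000 L.
After draining 50% and refilling: 229 × 0.50 + 16 × 0.50 = 122.5 ppm.
Deficit to target: 152 − 122.5 = 29.5 mg/L.
As CaCO₃: 29.5 mg/L × 2,270,000 L = 66,960 g; ÷ 100.1 = 669 mol Ca²⁺.
Mass: 669 × 147 = 98,340 g.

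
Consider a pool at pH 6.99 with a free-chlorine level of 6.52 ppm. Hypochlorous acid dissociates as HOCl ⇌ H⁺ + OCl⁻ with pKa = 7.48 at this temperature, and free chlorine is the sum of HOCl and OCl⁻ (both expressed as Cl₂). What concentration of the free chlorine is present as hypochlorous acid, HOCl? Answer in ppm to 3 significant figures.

4.93 ppm

[OCl⁻]/[HOCl] = 10^(pH − pKa) = 10^(6.99 − 7.48) = 10^-0.49 = 0.3236.
Fraction as HOCl = 1 / (1 + 0.3236) = 0.7555.
HOCl = 0.7555 × 6.52 ppm = 4.926 ppm.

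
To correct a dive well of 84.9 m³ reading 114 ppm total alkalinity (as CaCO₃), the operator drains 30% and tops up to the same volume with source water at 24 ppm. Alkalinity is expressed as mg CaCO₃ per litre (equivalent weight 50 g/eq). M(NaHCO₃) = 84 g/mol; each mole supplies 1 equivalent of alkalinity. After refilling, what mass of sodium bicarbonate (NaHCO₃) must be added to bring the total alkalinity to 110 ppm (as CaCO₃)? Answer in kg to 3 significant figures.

3.28 kg

Volume: 84.9 m³ = 84,900 L.
After draining 30% and refilling: 114 × 0.70 + 24 × 0.30 = 87 ppm.
Deficit to target: 110 − 87 = 23 mg/L.
As CaCO₃: 23 mg/L × 84,900 L = 1953 g; ÷ 50 g/eq ÷ 1 = 39.05 mol NaHCO₃.
Mass: 39.05 × 84 = 3281 g.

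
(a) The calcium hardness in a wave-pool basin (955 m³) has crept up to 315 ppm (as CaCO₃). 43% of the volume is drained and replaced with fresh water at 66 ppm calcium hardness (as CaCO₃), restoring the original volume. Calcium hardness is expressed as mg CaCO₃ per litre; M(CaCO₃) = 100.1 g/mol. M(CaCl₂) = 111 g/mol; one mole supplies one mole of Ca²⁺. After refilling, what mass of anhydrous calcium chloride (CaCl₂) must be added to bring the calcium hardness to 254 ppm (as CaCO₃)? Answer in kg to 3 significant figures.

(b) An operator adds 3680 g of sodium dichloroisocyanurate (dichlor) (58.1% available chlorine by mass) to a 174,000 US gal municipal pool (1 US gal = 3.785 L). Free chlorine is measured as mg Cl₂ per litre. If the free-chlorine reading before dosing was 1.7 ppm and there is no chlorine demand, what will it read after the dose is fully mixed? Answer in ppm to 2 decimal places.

(a) Volume: 955 m³ = 955,000 L.
(a) After draining 43% and refilling: 315 × 0.57 + 66 × 0.43 = 207.93 ppm.
(a) Deficit to target: 254 − 207.93 = 46.07 mg/L.
(a) As CaCO₃: 46.07 mg/L × 955,000 L = 44,000 g; ÷ 100.1 = 439.5 mol Ca²⁺.
(a) Mass: 439.5 × 111 = 48,790 g.

(b) Volume: 174,000 US gal × 3.785 L/gal = 658,590 L.
(b) Available chlorine delivered: 3680 g × 0.581 = 2138 g as Cl₂.
(b) Concentration rise: 2138 g / 658,590 L = 3.246 mg/L = 3.25 ppm.
(b) Final FC: 1.7 + 3.25 = 4.95 ppm.

(a) 48.8 kg; (b) 4.95 ppm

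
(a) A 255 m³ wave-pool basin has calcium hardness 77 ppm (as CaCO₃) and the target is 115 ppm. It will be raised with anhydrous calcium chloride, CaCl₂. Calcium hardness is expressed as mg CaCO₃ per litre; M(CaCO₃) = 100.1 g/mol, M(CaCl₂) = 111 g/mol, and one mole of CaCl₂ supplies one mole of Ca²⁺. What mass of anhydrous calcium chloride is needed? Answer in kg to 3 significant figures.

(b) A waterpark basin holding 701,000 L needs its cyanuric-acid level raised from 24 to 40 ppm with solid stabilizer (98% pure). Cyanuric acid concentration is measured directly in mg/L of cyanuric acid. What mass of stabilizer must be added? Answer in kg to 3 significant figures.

(a) 10.7 kg; (b) 11.4 kg

(a) Volume: 255 m³ = 255,000 L.
(a) Hardness to add: (115 − 77) = 38 mg/L as CaCO₃ × 255,000 L = 9690 g as CaCO₃.
(a) Moles of Ca²⁺ (1 mol Ca²⁺ ≡ 1 mol CaCO₃): 9690 / 100.1 g/mol = 96.8 mol.
(a) Mass of CaCl₂: 96.8 × 111 = 10,750 g.

(b) CYA to add: (40 − 24) = 16 mg/L × 701,000 L = 11,220 g cyanuric acid.
(b) At 98% purity: 11,220 / 0.98 = 11,440 g product.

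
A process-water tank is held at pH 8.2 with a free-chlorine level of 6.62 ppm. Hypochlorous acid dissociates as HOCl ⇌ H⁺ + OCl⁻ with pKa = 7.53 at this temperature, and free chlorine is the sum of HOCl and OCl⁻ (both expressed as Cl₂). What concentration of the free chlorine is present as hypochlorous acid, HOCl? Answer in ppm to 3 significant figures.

1.17 ppm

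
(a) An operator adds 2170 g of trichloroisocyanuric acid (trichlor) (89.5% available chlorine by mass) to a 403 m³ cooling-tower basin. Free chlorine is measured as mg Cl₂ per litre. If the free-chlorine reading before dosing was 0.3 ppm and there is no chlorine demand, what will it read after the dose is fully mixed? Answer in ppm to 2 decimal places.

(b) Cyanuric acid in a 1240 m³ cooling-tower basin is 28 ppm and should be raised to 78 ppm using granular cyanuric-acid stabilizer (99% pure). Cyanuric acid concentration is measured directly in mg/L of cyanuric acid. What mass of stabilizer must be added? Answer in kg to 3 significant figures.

(a) Volume: 403 m³ = 403,000 L.
(a) Available chlorine delivered: 2170 g × 0.895 = 1942 g as Cl₂.
(a) Concentration rise: 1942 g / 403,000 L = 4.819 mg/L = 4.82 ppm.
(a) Final FC: 0.3 + 4.82 = 5.12 ppm.

(b) Volume: 1240 m³ = 1,240,000 L.
(b) CYA to add: (78 − 28) = 50 mg/L × 1,240,000 L = 62,000 g cyanuric acid.
(b) At 99% purity: 62,000 / 0.99 = 62,630 g product.

(a) 5.12 ppm; (b) 62.6 kg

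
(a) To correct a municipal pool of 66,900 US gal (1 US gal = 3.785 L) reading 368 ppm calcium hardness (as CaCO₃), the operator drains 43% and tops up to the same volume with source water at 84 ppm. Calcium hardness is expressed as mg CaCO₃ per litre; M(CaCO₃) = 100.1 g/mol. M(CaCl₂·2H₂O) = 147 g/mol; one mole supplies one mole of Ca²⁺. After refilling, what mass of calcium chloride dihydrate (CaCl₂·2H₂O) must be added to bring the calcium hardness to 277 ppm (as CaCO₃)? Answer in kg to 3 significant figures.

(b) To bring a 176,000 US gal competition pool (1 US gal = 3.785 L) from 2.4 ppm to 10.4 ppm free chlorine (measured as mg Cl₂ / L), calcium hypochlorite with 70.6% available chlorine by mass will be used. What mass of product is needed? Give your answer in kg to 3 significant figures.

(a) Volume: 66,900 US gal × 3.785 L/gal = 253,216 L.
(a) After draining 43% and refilling: 368 × 0.57 + 84 × 0.43 = 245.88 ppm.
(a) Deficit to target: 277 − 245.88 = 31.12 mg/L.
(a) As CaCO₃: 31.12 mg/L × 253,216 L = 7880 g; ÷ 100.1 = 78.72 mol Ca²⁺.
(a) Mass: 78.72 × 147 = 11,570 g.

(b) Volume: 176,000 US gal × 3.785 L/gal = 666,160 L.
(b) Chlorine deficit: 10.4 − 2.4 = 8 ppm = 8 mg/L as Cl₂.
(b) Cl₂ equivalent needed: 8 mg/L × 666,160 L = 5,329,000 mg = 5329 g.
(b) Product at 70.6% available chlorine: 5329 / 0.706 = 7549 g.

(a) 11.6 kg; (b) 7.55 kg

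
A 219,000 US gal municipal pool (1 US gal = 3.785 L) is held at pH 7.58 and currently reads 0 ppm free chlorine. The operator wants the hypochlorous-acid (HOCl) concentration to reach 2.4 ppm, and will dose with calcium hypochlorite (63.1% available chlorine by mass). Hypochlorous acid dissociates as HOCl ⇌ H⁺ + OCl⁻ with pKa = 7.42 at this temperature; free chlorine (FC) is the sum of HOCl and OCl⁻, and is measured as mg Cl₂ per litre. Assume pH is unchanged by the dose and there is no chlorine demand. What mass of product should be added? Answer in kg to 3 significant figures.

7.71 kg

Volume: 219,000 US gal × 3.785 L/gal = 828,915 L.
[OCl⁻]/[HOCl] = 10^(pH − pKa) = 10^(7.58 − 7.42) = 1.445; fraction as HOCl = 1/(1 + 1.445) = 0.4089.
Free chlorine required for 2.4 ppm HOCl: 2.4 / 0.4089 = 5.869 ppm.
FC to add: 5.869 − 0 = 5.869 mg/L as Cl₂.
Cl₂ equivalent: 5.869 mg/L × 828,915 L = 4865 g.
Product at 63.1% available Cl: 4865 / 0.631 = 7710 g.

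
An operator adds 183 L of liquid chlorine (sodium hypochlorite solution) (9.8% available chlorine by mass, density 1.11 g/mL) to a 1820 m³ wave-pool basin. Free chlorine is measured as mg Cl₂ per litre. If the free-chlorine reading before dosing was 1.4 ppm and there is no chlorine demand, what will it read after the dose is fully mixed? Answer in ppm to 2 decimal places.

Volume: 1820 m³ = 1,820,000 L.
Mass of solution: 183 L × 1000 mL/L × 1.11 g/mL = 203,100 g.
Available chlorine delivered: 203,100 g × 0.098 = 19,910 g as Cl₂.
Concentration rise: 19,910 g / 1,820,000 L = 10.94 mg/L = 10.94 ppm.
Final FC: 1.4 + 10.94 = 12.34 ppm.

12.34 ppm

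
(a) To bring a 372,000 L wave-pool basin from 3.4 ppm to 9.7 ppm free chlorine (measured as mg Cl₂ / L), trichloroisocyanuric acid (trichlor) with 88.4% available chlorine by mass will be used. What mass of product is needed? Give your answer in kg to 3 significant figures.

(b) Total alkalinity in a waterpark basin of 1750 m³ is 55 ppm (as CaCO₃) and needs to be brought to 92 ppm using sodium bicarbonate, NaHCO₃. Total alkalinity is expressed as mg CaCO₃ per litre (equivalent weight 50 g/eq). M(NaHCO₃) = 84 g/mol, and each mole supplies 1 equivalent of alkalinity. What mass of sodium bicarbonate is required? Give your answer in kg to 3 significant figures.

(a) 2.65 kg; (b) 109 kg

(a) Chlorine deficit: 9.7 − 3.4 = 6.3 ppm = 6.3 mg/L as Cl₂.
(a) Cl₂ equivalent needed: 6.3 mg/L × 372,000 L = 2,344,000 mg = 2344 g.
(a) Product at 88.4% available chlorine: 2344 / 0.884 = 2651 g.

(b) Volume: 1750 m³ = 1,750,000 L.
(b) Alkalinity to add: (92 − 55) = 37 mg/L as CaCO₃ × 1,750,000 L = 64,750 g as CaCO₃.
(b) Equivalents: 64,750 g ÷ 50 g/eq = 1295 eq.
(b) NaHCO₃ supplies 1 eq per mole → 1295 mol.
(b) Mass: 1295 mol × 84 g/mol = 108,800 g.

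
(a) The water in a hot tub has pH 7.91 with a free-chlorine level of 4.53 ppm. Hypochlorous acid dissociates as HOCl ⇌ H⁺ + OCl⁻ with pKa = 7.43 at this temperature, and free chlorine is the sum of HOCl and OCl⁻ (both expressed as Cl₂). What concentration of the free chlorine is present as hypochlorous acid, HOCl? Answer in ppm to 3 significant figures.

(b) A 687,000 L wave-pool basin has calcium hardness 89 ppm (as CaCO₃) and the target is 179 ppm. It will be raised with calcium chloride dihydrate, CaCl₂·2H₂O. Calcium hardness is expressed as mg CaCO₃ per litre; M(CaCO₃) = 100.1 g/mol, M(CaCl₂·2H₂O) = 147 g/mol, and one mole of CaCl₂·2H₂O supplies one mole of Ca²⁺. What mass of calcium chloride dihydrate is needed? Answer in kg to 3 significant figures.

(a) 1.13 ppm; (b) 90.8 kg

(a) [OCl⁻]/[HOCl] = 10^(pH − pKa) = 10^(7.91 − 7.43) = 10^0.48 = 3.02.
(a) Fraction as HOCl = 1 / (1 + 3.02) = 0.2488.
(a) HOCl = 0.2488 × 4.53 ppm = 1.127 ppm.

(b) Hardness to add: (179 − 89) = 90 mg/L as CaCO₃ × 687,000 L = 61,830 g as CaCO₃.
(b) Moles of Ca²⁺ (1 mol Ca²⁺ ≡ 1 mol CaCO₃): 61,830 / 100.1 g/mol = 617.7 mol.
(b) Mass of CaCl₂·2H₂O: 617.7 × 147 = 90,800 g.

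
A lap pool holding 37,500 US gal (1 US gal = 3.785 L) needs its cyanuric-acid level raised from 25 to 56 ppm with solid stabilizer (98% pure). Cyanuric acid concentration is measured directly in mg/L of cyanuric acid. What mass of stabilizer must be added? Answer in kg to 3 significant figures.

Volume: 37,500 US gal × 3.785 L/gal = 141,938 L.
CYA to add: (56 − 25) = 31 mg/L × 141,938 L = 4400 g cyanuric acid.
At 98% purity: 4400 / 0.98 = 4490 g product.

4.49 kg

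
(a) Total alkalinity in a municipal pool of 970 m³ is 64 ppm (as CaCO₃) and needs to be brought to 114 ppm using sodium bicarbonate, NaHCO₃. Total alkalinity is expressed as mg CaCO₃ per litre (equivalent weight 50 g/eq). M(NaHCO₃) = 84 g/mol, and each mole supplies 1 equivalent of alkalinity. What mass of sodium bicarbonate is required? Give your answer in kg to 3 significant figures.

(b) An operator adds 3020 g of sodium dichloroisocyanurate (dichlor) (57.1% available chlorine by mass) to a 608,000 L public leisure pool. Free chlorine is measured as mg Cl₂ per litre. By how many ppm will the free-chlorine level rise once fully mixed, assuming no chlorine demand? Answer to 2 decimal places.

(a) Volume: 970 m³ = 970,000 L.
(a) Alkalinity to add: (114 − 64) = 50 mg/L as CaCO₃ × 970,000 L = 48,500 g as CaCO₃.
(a) Equivalents: 48,500 g ÷ 50 g/eq = 970 eq.
(a) NaHCO₃ supplies 1 eq per mole → 970 mol.
(a) Mass: 970 mol × 84 g/mol = 81,480 g.

(b) Available chlorine delivered: 3020 g × 0.571 = 1724 g as Cl₂.
(b) Concentration rise: 1724 g / 608,000 L = 2.836 mg/L = 2.84 ppm.

(a) 81.5 kg; (b) 2.84 ppm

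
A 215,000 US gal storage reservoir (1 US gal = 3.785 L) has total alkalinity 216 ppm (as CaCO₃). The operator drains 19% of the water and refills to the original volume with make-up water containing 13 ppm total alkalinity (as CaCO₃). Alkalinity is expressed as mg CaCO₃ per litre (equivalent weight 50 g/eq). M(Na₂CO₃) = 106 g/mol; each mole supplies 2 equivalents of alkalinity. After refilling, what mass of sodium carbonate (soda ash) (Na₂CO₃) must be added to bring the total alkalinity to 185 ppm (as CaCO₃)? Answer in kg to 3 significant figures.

6.53 kg

Volume: 215,000 US gal × 3.785 L/gal = 813,775 L.
After draining 19% and refilling: 216 × 0.81 + 13 × 0.19 = 177.43 ppm.
Deficit to target: 185 − 177.43 = 7.57 mg/L.
As CaCO₃: 7.57 mg/L × 813,775 L = 6160 g; ÷ 50 g/eq ÷ 2 = 61.6 mol Na₂CO₃.
Mass: 61.6 × 106 = 6530 g.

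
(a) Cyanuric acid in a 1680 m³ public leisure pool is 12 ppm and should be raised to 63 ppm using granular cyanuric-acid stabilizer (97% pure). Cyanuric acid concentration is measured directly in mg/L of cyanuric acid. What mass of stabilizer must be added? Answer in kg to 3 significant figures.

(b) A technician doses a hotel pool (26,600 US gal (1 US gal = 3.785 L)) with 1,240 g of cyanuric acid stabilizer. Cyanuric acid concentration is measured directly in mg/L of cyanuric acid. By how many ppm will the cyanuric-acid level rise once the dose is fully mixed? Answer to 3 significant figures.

(a) 88.3 kg; (b) 12.3 ppm

(a) Volume: 1680 m³ = 1,680,000 L.
(a) CYA to add: (63 − 12) = 51 mg/L × 1,680,000 L = 85,680 g cyanuric acid.
(a) At 97% purity: 85,680 / 0.97 = 88,330 g product.

(b) Volume: 26,600 US gal × 3.785 L/gal = 100,681 L.
(b) Rise: 1,240 g / 100,681 L × 1000 = 12.32 mg/L.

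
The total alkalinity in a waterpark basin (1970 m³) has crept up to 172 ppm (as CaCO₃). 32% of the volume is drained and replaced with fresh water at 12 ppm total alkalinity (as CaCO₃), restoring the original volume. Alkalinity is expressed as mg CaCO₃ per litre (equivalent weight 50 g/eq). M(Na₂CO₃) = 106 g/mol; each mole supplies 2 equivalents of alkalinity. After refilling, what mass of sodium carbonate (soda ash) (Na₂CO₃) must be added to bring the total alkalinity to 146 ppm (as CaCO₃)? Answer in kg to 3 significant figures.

Volume: 1970 m³ = 1,970,000 L.
After draining 32% and refilling: 172 × 0.68 + 12 × 0.32 = 120.8 ppm.
Deficit to target: 146 − 120.8 = 25.2 mg/L.
As CaCO₃: 25.2 mg/L × 1,970,000 L = 49,640 g; ÷ 50 g/eq ÷ 2 = 496.4 mol Na₂CO₃.
Mass: 496.4 × 106 = 52,620 g.

52.6 kg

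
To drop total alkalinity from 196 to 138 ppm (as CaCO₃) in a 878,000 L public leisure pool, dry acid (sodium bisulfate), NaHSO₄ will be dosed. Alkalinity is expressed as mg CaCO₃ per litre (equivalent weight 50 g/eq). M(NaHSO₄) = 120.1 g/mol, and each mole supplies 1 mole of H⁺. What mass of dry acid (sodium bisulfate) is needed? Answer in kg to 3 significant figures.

Alkalinity to neutralize: (196 − 138) = 58 mg/L as CaCO₃ × 878,000 L = 50,920 g as CaCO₃.
Equivalents of H⁺ required: 50,920 ÷ 50 g/eq = 1018 eq = 1018 mol NaHSO₄.
Mass of NaHSO₄: 1018 × 120.1 = 122,300 g.

122 kg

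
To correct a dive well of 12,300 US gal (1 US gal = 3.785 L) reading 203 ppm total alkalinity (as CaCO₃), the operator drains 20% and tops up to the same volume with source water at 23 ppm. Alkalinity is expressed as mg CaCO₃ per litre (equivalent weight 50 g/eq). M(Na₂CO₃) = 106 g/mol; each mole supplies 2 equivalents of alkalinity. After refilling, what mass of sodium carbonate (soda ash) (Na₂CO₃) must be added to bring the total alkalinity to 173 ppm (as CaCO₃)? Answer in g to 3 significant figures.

296 g

Volume: 12,300 US gal × 3.785 L/gal = 46,556 L.
After draining 20% and refilling: 203 × 0.80 + 23 × 0.20 = 167 ppm.
Deficit to target: 173 − 167 = 6 mg/L.
As CaCO₃: 6 mg/L × 46,556 L = 279.3 g; ÷ 50 g/eq ÷ 2 = 2.793 mol Na₂CO₃.
Mass: 2.793 × 106 = 296.1 g.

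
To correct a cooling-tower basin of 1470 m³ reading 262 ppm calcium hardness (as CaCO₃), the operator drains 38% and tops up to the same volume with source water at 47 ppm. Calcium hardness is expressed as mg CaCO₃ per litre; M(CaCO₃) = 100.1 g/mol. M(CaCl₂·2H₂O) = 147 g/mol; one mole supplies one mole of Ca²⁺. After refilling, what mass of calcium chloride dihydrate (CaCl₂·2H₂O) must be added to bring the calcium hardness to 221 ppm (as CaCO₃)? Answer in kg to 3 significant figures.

87.9 kg

Volume: 1470 m³ = 1,470,000 L.
After draining 38% and refilling: 262 × 0.62 + 47 × 0.38 = 180.3 ppm.
Deficit to target: 221 − 180.3 = 40.7 mg/L.
As CaCO₃: 40.7 mg/L × 1,470,000 L = 59,830 g; ÷ 100.1 = 597.7 mol Ca²⁺.
Mass: 597.7 × 147 = 87,860 g.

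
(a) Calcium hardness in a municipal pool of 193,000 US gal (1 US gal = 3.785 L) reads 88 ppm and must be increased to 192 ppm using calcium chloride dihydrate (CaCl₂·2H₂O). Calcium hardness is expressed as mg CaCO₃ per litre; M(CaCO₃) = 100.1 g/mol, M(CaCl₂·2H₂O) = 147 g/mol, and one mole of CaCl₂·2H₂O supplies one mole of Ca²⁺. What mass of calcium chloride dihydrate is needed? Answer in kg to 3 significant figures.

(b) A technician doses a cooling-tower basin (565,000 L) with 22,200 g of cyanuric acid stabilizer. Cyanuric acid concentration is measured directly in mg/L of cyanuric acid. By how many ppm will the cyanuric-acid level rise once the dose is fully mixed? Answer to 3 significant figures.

(a) 112 kg; (b) 39.3 ppm

(a) Volume: 193,000 US gal × 3.785 L/gal = 730,505 L.
(a) Hardness to add: (192 − 88) = 104 mg/L as CaCO₃ × 730,505 L = 75,970 g as CaCO₃.
(a) Moles of Ca²⁺ (1 mol Ca²⁺ ≡ 1 mol CaCO₃): 75,970 / 100.1 g/mol = 759 mol.
(a) Mass of CaCl₂·2H₂O: 759 × 147 = 111,600 g.

(b) Rise: 22,200 g / 565,000 L × 1000 = 39.29 mg/L.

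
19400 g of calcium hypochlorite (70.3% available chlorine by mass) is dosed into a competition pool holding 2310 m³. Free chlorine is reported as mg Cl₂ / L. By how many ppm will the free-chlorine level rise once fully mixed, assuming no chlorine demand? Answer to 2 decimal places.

Volume: 2310 m³ = 2,310,000 L.
Available chlorine delivered: 19,400 g × 0.703 = 13,640 g as Cl₂.
Concentration rise: 13,640 g / 2,310,000 L = 5.904 mg/L = 5.90 ppm.

5.90 ppm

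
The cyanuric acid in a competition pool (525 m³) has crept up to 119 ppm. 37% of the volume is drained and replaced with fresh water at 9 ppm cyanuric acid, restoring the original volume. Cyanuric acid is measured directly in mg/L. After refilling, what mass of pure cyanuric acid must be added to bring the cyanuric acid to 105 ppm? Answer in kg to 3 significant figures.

Volume: 525 m³ = 525,000 L.
After draining 37% and refilling: 119 × 0.63 + 9 × 0.37 = 78.3 ppm.
Deficit to target: 105 − 78.3 = 26.7 mg/L.
Mass: 26.7 mg/L × 525,000 L = 14,020 g cyanuric acid.

14.0 kg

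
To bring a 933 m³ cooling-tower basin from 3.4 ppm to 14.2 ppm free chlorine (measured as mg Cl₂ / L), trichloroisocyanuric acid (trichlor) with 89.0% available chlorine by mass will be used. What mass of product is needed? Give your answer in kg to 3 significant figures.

11.3 kg

Volume: 933 m³ = 933,000 L.
Chlorine deficit: 14.2 − 3.4 = 10.8 ppm = 10.8 mg/L as Cl₂.
Cl₂ equivalent needed: 10.8 mg/L × 933,000 L = 10,080,000 mg = 10,080 g.
Product at 89.0% available chlorine: 10,080 / 0.89 = 11,320 g.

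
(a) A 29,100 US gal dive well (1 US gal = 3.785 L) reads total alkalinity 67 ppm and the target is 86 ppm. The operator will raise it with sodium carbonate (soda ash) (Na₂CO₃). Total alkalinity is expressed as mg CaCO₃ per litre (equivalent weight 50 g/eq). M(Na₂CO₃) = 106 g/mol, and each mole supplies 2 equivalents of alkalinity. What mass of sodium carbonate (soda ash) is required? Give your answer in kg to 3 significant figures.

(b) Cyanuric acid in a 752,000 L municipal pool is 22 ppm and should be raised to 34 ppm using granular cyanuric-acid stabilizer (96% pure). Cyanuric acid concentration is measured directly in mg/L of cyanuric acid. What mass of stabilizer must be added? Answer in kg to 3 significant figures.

(a) 2.22 kg; (b) 9.40 kg

(a) Volume: 29,100 US gal × 3.785 L/gal = 110,144 L.
(a) Alkalinity to add: (86 − 67) = 19 mg/L as CaCO₃ × 110,144 L = 2093 g as CaCO₃.
(a) Equivalents: 2093 g ÷ 50 g/eq = 41.85 eq.
(a) Each mole of Na₂CO₃ supplies 2 eq, so 41.85 / 2 = 20.93 mol.
(a) Mass: 20.93 mol × 106 g/mol = 2218 g.

(b) CYA to add: (34 − 22) = 12 mg/L × 752,000 L = 9024 g cyanuric acid.
(b) At 96% purity: 9024 / 0.96 = 9400 g product.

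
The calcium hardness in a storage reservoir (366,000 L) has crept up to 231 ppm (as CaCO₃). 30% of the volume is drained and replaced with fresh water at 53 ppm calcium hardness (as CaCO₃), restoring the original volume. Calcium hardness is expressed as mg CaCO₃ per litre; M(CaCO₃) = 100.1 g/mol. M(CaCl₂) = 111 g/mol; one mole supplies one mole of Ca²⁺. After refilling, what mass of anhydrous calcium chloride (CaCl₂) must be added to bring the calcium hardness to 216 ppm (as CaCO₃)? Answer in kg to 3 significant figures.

After draining 30% and refilling: 231 × 0.70 + 53 × 0.30 = 177.6 ppm.
Deficit to target: 216 − 177.6 = 38.4 mg/L.
As CaCO₃: 38.4 mg/L × 366,000 L = 14,050 g; ÷ 100.1 = 140.4 mol Ca²⁺.
Mass: 140.4 × 111 = 15,580 g.

15.6 kg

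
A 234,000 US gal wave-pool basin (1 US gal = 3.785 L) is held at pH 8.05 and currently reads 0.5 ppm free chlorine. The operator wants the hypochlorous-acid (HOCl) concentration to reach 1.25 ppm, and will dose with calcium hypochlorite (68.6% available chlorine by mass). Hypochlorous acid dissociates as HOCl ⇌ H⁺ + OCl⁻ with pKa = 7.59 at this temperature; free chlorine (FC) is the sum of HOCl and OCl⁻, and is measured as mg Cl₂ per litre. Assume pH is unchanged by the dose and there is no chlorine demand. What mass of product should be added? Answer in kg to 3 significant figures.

Volume: 234,000 US gal × 3.785 L/gal = 885,690 L.
[OCl⁻]/[HOCl] = 10^(pH − pKa) = 10^(8.05 − 7.59) = 2.884; fraction as HOCl = 1/(1 + 2.884) = 0.2575.
Free chlorine required for 1.25 ppm HOCl: 1.25 / 0.2575 = 4.855 ppm.
FC to add: 4.855 − 0.5 = 4.355 mg/L as Cl₂.
Cl₂ equivalent: 4.355 mg/L × 885,690 L = 3857 g.
Product at 68.6% available Cl: 3857 / 0.686 = 5623 g.

5.62 kg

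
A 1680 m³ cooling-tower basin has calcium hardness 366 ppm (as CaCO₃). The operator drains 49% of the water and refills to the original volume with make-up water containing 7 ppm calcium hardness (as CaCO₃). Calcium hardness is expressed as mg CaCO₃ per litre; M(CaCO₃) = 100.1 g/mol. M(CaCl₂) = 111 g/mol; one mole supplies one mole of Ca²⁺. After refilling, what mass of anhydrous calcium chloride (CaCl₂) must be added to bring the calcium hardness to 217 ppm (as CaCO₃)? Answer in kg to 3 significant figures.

50.1 kg

Volume: 1680 m³ = 1,680,000 L.
After draining 49% and refilling: 366 × 0.51 + 7 × 0.49 = 190.09 ppm.
Deficit to target: 217 − 190.09 = 26.91 mg/L.
As CaCO₃: 26.91 mg/L × 1,680,000 L = 45,210 g; ÷ 100.1 = 451.6 mol Ca²⁺.
Mass: 451.6 × 111 = 50,130 g.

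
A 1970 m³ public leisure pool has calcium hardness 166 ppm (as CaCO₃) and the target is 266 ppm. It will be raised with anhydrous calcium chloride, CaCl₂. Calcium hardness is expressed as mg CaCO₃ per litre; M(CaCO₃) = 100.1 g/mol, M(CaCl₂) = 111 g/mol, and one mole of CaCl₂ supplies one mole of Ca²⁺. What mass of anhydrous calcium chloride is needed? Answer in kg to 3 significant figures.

218 kg

Volume: 1970 m³ = 1,970,000 L.
Hardness to add: (266 − 166) = 100 mg/L as CaCO₃ × 1,970,000 L = 197,000 g as CaCO₃.
Moles of Ca²⁺ (1 mol Ca²⁺ ≡ 1 mol CaCO₃): 197,000 / 100.1 g/mol = 1968 mol.
Mass of CaCl₂: 1968 × 111 = 218,500 g.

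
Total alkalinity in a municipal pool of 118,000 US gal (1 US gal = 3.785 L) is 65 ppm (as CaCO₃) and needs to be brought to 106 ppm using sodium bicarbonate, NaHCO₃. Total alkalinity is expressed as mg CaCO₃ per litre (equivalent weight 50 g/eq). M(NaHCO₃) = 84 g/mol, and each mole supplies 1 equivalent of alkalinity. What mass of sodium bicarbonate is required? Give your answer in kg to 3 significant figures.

30.8 kg

Volume: 118,000 US gal × 3.785 L/gal = 446,630 L.
Alkalinity to add: (106 − 65) = 41 mg/L as CaCO₃ × 446,630 L = 18,310 g as CaCO₃.
Equivalents: 18,310 g ÷ 50 g/eq = 366.2 eq.
NaHCO₃ supplies 1 eq per mole → 366.2 mol.
Mass: 366.2 mol × 84 g/mol = 30,760 g.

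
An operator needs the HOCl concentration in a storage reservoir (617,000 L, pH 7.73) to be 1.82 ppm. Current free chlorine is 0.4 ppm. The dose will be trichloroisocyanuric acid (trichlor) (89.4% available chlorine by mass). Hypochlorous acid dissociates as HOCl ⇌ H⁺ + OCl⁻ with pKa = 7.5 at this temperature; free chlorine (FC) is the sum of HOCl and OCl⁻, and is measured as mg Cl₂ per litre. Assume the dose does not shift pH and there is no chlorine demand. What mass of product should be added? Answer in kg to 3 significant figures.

3.11 kg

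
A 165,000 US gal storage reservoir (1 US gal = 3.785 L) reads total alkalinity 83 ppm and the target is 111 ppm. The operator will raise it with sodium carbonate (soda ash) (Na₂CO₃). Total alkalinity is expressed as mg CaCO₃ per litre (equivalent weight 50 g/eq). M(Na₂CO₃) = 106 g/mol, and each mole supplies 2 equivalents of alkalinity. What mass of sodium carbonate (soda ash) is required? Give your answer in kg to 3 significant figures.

Volume: 165,000 US gal × 3.785 L/gal = 624,525 L.
Alkalinity to add: (111 − 83) = 28 mg/L as CaCO₃ × 624,525 L = 17,490 g as CaCO₃.
Equivalents: 17,490 g ÷ 50 g/eq = 349.7 eq.
Each mole of Na₂CO₃ supplies 2 eq, so 349.7 / 2 = 174.9 mol.
Mass: 174.9 mol × 106 g/mol = 18,540 g.

18.5 kg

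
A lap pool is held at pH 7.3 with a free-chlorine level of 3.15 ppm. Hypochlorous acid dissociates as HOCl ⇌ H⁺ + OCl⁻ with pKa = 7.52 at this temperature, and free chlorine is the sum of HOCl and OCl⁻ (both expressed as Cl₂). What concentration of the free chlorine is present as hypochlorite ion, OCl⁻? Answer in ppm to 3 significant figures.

[OCl⁻]/[HOCl] = 10^(pH − pKa) = 10^(7.3 − 7.52) = 10^-0.22 = 0.6026.
Fraction as HOCl = 1 / (1 + 0.6026) = 0.624.
OCl⁻ = (1 − 0.624) × 3.15 ppm = 1.184 ppm.

1.18 ppm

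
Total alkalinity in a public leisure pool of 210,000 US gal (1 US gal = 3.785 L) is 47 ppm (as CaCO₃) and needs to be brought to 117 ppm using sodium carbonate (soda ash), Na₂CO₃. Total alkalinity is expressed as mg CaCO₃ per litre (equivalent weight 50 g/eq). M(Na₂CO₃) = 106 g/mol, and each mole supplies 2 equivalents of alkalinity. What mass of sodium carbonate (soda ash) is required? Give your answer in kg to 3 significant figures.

Volume: 210,000 US gal × 3.785 L/gal = 794,850 L.
Alkalinity to add: (117 − 47) = 70 mg/L as CaCO₃ × 794,850 L = 55,640 g as CaCO₃.
Equivalents: 55,640 g ÷ 50 g/eq = 1113 eq.
Each mole of Na₂CO₃ supplies 2 eq, so 1113 / 2 = 556.4 mol.
Mass: 556.4 mol × 106 g/mol = 58,980 g.

59.0 kg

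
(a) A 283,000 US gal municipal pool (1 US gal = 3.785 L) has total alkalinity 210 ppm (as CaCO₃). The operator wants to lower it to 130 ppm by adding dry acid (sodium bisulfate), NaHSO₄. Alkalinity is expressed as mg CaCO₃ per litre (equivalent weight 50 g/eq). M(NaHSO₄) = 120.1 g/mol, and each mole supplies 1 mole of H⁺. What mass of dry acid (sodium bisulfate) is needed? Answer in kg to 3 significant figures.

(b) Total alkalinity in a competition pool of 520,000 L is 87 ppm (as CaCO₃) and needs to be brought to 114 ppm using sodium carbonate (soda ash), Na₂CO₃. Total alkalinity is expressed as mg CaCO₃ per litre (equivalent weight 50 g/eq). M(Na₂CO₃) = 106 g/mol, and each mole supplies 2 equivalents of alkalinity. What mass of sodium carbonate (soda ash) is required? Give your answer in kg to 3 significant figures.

(a) Volume: 283,000 US gal × 3.785 L/gal = 1,071,155 L.
(a) Alkalinity to neutralize: (210 − 130) = 80 mg/L as CaCO₃ × 1,071,155 L = 85,690 g as CaCO₃.
(a) Equivalents of H⁺ required: 85,690 ÷ 50 g/eq = 1714 eq = 1714 mol NaHSO₄.
(a) Mass of NaHSO₄: 1714 × 120.1 = 205,800 g.

(b) Alkalinity to add: (114 − 87) = 27 mg/L as CaCO₃ × 520,000 L = 14,040 g as CaCO₃.
(b) Equivalents: 14,040 g ÷ 50 g/eq = 280.8 eq.
(b) Each mole of Na₂CO₃ supplies 2 eq, so 280.8 / 2 = 140.4 mol.
(b) Mass: 140.4 mol × 106 g/mol = 14,880 g.

(a) 206 kg; (b) 14.9 kg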